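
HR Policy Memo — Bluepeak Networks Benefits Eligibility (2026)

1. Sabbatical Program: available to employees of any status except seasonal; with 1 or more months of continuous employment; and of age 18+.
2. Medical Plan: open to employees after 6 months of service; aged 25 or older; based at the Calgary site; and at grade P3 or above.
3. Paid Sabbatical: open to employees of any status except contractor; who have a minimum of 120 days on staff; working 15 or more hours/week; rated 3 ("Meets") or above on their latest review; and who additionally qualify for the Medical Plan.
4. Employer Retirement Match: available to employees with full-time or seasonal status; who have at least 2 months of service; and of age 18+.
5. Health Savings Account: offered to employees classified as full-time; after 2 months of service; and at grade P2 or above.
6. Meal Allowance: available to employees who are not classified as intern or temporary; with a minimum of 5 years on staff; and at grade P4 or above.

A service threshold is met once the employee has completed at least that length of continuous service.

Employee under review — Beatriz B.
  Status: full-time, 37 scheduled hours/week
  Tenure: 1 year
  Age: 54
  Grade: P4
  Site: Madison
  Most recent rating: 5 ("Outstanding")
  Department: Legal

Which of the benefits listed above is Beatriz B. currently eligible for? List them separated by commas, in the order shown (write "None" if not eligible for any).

Sabbatical Program, Employer Retirement Match, Health Savings Account

Sabbatical Program — status full-time ✓ (not excluded); service 1 year ≥ 1 month (≈30 days) ✓; age 54 ≥ 18 ✓ → eligible.
Medical Plan — service 1 year ≥ 6 months (≈180 days) ✓; age 54 ≥ 25 ✓; site Madison ✗ (not Calgary) → not eligible.
Paid Sabbatical — status full-time ✓ (not excluded); service 1 year ≥ 120 days ✓; 37 hrs/wk ≥ 15 ✓; rating 5 ≥ 3 ✓; not eligible for Medical Plan ✗ → not eligible.
Employer Retirement Match — status full-time ✓; service 1 year ≥ 2 months (≈60 days) ✓; age 54 ≥ 18 ✓ → eligible.
Health Savings Account — status full-time ✓; service 1 year ≥ 2 months (≈60 days) ✓; grade P4 ≥ P2 ✓ → eligible.
Meal Allowance — status full-time ✓ (not excluded); service 1 year < 5 years ✗ → not eligible.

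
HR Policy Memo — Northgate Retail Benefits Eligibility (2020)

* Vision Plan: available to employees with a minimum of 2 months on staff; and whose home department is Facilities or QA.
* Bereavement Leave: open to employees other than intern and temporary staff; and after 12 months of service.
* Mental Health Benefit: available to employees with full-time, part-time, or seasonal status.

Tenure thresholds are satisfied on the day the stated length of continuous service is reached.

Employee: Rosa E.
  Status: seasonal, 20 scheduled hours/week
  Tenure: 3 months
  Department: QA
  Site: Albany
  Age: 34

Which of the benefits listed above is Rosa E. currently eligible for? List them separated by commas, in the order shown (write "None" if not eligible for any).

Vision Plan — service 3 months ≥ 2 months ✓; dept QA ✓ → eligible.
Bereavement Leave — status seasonal ✓ (not excluded); service 3 months < 12 months ✗ → not eligible.
Mental Health Benefit — status seasonal ✓ → eligible.

Vision Plan, Mental Health Benefit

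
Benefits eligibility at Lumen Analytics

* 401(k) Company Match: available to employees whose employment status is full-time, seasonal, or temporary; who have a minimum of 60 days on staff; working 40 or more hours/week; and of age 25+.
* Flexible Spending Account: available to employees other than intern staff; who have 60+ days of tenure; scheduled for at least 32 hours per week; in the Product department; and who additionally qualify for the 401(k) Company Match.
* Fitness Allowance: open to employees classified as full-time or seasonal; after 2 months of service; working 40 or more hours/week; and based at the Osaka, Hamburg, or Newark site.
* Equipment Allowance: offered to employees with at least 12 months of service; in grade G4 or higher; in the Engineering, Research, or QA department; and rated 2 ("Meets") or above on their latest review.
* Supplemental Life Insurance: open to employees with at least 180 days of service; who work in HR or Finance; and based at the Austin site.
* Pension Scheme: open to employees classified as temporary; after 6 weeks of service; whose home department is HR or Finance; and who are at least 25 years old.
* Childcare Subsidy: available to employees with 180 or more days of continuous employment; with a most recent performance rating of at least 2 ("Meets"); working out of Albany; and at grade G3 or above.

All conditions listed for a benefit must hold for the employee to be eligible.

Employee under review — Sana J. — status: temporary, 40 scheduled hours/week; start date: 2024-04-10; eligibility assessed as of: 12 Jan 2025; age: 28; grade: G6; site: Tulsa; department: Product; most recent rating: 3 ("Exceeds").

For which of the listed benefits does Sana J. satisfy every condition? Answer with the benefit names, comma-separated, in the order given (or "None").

Service from 2024-04-10 to 12 Jan 2025: 277 days.
401(k) Company Match — status temporary ✓; service 277 days ≥ 60 days ✓; 40 hrs/wk ≥ 40 ✓; age 28 ≥ 25 ✓ → eligible.
Flexible Spending Account — status temporary ✓ (not excluded); service 277 days ≥ 60 days ✓; 40 hrs/wk ≥ 32 ✓; dept Product ✓; eligible for 401(k) Company Match ✓ → eligible.
Fitness Allowance — status temporary ✗ (requires full-time or seasonal) → not eligible.
Equipment Allowance — service 277 days < 12 months (≈360 days) ✗ → not eligible.
Supplemental Life Insurance — service 277 days ≥ 180 days ✓; dept Product ✗ → not eligible.
Pension Scheme — status temporary ✓; service 277 days ≥ 6 weeks (≈42 days) ✓; dept Product ✗ → not eligible.
Childcare Subsidy — service 277 days ≥ 180 days ✓; rating 3 ≥ 2 ✓; site Tulsa ✗ (not Albany) → not eligible.

401(k) Company Match, Flexible Spending Account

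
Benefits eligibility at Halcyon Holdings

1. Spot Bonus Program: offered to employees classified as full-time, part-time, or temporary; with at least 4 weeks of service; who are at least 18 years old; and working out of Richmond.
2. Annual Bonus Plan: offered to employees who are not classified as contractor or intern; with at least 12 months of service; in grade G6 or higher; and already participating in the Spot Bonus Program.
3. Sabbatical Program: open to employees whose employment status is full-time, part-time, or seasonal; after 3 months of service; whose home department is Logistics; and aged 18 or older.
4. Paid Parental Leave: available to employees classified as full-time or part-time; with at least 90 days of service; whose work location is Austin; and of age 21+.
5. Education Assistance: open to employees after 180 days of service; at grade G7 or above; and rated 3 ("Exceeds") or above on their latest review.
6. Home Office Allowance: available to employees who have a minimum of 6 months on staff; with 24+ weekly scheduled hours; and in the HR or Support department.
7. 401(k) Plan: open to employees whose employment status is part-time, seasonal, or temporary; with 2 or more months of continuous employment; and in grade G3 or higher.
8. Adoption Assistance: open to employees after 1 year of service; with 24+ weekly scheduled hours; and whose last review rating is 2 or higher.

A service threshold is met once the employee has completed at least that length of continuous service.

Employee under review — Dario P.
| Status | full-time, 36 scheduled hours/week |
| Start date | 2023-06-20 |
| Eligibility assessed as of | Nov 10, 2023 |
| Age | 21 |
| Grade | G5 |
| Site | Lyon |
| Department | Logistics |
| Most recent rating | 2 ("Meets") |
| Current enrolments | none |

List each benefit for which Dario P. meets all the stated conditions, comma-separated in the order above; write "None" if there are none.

Service from 2023-06-20 to Nov 10, 2023: 143 days.
Spot Bonus Program — status full-time ✓; service 143 days ≥ 4 weeks (≈28 days) ✓; age 21 ≥ 18 ✓; site Lyon ✗ (not Richmond) → not eligible.
Annual Bonus Plan — status full-time ✓ (not excluded); service 143 days < 12 months (≈360 days) ✗ → not eligible.
Sabbatical Program — status full-time ✓; service 143 days ≥ 3 months (≈90 days) ✓; dept Logistics ✓; age 21 ≥ 18 ✓ → eligible.
Paid Parental Leave — status full-time ✓; service 143 days ≥ 90 days ✓; site Lyon ✗ (not Austin) → not eligible.
Education Assistance — service 143 days < 180 days ✗ → not eligible.
Home Office Allowance — service 143 days < 6 months (≈180 days) ✗ → not eligible.
401(k) Plan — status full-time ✗ (requires part-time, seasonal, or temporary) → not eligible.
Adoption Assistance — service 143 days < 1 year (≈365 days) ✗ → not eligible.

Sabbatical Program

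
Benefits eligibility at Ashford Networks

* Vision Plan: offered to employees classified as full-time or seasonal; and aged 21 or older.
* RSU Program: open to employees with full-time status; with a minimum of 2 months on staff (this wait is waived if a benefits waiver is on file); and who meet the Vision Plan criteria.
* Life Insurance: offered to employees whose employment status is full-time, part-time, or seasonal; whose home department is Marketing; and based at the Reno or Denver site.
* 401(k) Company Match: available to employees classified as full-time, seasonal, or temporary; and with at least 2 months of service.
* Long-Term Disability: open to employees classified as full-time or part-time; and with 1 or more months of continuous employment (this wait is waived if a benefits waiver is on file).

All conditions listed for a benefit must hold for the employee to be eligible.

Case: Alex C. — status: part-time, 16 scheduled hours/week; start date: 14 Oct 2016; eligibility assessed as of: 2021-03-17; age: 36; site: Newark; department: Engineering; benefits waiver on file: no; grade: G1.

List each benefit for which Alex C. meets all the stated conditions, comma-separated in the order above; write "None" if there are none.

Long-Term Disability

Service from 14 Oct 2016 to 2021-03-17: 1615 days.
Vision Plan — status part-time ✗ (requires full-time or seasonal) → not eligible.
RSU Program — status part-time ✗ (requires full-time) → not eligible.
Life Insurance — status part-time ✓; dept Engineering ✗ → not eligible.
401(k) Company Match — status part-time ✗ (requires full-time, seasonal, or temporary) → not eligible.
Long-Term Disability — status part-time ✓; no waiver, service 1615 days ≥ 1 month (≈30 days) ✓ → eligible.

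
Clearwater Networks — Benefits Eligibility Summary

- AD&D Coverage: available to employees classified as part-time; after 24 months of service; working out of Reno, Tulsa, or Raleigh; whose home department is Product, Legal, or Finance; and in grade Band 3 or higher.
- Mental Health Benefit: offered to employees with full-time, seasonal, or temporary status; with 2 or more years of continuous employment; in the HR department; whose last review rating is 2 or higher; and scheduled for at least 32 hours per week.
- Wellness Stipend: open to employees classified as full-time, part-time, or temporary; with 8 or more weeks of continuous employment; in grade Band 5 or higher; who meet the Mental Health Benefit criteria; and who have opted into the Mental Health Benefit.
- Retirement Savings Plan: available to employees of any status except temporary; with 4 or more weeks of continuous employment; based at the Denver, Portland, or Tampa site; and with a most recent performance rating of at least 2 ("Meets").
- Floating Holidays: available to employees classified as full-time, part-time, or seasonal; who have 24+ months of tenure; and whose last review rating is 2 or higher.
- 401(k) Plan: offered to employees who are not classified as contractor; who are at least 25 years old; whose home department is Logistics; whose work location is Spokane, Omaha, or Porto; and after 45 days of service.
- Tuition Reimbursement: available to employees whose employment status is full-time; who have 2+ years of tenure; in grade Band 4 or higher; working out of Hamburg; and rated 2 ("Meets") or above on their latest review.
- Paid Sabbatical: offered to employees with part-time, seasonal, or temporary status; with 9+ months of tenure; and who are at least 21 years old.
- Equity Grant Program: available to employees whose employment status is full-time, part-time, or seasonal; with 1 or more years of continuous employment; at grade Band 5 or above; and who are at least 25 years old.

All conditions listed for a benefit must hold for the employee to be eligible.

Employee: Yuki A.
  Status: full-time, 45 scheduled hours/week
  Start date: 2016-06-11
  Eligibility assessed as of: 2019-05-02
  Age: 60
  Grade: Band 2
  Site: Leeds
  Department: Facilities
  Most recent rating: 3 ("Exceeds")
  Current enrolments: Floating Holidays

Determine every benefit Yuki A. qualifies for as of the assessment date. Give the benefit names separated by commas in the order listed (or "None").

Floating Holidays

Service from 2016-06-11 to 2019-05-02: 1055 days.
AD&D Coverage — status full-time ✗ (requires part-time) → not eligible.
Mental Health Benefit — status full-time ✓; service 1055 days ≥ 2 years (≈730 days) ✓; dept Facilities ✗ → not eligible.
Wellness Stipend — status full-time ✓; service 1055 days ≥ 8 weeks (≈56 days) ✓; grade Band 2 < Band 5 ✗ → not eligible.
Retirement Savings Plan — status full-time ✓ (not excluded); service 1055 days ≥ 4 weeks (≈28 days) ✓; site Leeds ✗ (not Denver, Portland, or Tampa) → not eligible.
Floating Holidays — status full-time ✓; service 1055 days ≥ 24 months (≈720 days) ✓; rating 3 ≥ 2 ✓ → eligible.
401(k) Plan — status full-time ✓ (not excluded); age 60 ≥ 25 ✓; dept Facilities ✗ → not eligible.
Tuition Reimbursement — status full-time ✓; service 1055 days ≥ 2 years (≈730 days) ✓; grade Band 2 < Band 4 ✗ → not eligible.
Paid Sabbatical — status full-time ✗ (requires part-time, seasonal, or temporary) → not eligible.
Equity Grant Program — status full-time ✓; service 1055 days ≥ 1 year (≈365 days) ✓; grade Band 2 < Band 5 ✗ → not eligible.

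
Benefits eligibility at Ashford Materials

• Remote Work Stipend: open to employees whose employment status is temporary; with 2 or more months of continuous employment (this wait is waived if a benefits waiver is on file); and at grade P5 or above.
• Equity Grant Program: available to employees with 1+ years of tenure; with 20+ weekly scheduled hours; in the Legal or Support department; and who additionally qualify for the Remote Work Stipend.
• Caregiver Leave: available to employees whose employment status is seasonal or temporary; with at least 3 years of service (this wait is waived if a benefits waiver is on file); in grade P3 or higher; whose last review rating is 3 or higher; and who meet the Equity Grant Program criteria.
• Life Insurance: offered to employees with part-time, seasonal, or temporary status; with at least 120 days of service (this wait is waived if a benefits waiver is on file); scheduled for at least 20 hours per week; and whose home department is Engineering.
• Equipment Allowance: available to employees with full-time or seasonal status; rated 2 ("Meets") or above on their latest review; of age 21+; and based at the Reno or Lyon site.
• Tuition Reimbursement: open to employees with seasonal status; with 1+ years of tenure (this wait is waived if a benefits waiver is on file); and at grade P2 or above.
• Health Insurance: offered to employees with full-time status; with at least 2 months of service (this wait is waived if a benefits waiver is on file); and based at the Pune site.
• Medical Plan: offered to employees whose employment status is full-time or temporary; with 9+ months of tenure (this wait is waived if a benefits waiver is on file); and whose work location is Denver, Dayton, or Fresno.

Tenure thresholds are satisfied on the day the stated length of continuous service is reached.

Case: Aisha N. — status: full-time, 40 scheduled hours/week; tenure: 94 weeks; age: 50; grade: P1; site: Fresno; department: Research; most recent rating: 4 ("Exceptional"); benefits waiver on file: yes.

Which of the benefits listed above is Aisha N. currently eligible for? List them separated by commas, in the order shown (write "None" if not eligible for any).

Medical Plan

Remote Work Stipend — status full-time ✗ (requires temporary) → not eligible.
Equity Grant Program — service 94 weeks ≥ 1 year (≈365 days) ✓; 40 hrs/wk ≥ 20 ✓; dept Research ✗ → not eligible.
Caregiver Leave — status full-time ✗ (requires seasonal or temporary) → not eligible.
Life Insurance — status full-time ✗ (requires part-time, seasonal, or temporary) → not eligible.
Equipment Allowance — status full-time ✓; rating 4 ≥ 2 ✓; age 50 ≥ 21 ✓; site Fresno ✗ (not Reno or Lyon) → not eligible.
Tuition Reimbursement — status full-time ✗ (requires seasonal) → not eligible.
Health Insurance — status full-time ✓; benefits waiver on file ✓; site Fresno ✗ (not Pune) → not eligible.
Medical Plan — status full-time ✓; benefits waiver on file ✓; site Fresno ✓ → eligible.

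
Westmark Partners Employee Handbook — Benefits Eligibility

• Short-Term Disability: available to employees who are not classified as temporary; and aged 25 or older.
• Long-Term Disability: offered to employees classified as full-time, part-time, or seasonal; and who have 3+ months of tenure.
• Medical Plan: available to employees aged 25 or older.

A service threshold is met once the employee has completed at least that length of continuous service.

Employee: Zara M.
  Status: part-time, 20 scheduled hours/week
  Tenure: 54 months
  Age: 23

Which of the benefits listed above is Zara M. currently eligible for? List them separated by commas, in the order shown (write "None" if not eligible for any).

Long-Term Disability

Short-Term Disability — status part-time ✓ (not excluded); age 23 < 25 ✗ → not eligible.
Long-Term Disability — status part-time ✓; service 54 months ≥ 3 months ✓ → eligible.
Medical Plan — age 23 < 25 ✗ → not eligible.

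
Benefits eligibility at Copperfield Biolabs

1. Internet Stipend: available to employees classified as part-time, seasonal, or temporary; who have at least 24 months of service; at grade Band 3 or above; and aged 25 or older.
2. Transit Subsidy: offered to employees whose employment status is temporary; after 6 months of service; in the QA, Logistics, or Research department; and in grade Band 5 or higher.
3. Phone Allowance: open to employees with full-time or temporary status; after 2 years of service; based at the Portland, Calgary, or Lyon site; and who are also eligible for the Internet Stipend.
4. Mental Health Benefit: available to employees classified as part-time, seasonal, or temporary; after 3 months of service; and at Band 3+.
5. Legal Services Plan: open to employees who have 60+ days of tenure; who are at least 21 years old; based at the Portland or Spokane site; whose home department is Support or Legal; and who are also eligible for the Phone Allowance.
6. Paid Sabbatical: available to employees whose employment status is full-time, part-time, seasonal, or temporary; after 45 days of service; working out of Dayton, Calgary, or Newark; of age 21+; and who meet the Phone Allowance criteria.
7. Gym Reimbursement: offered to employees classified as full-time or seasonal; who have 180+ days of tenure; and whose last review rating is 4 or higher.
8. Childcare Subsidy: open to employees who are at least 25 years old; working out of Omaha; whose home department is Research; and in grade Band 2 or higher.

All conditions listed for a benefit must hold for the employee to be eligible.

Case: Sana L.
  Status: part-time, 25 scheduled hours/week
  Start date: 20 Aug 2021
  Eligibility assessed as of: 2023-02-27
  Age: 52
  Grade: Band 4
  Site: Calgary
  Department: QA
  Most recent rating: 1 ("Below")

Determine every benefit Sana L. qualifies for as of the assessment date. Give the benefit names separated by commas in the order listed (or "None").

Service from 20 Aug 2021 to 2023-02-27: 556 days.
Internet Stipend — status part-time ✓; service 556 days < 24 months (≈720 days) ✗ → not eligible.
Transit Subsidy — status part-time ✗ (requires temporary) → not eligible.
Phone Allowance — status part-time ✗ (requires full-time or temporary) → not eligible.
Mental Health Benefit — status part-time ✓; service 556 days ≥ 3 months (≈90 days) ✓; grade Band 4 ≥ Band 3 ✓ → eligible.
Legal Services Plan — service 556 days ≥ 60 days ✓; age 52 ≥ 21 ✓; site Calgary ✗ (not Portland or Spokane) → not eligible.
Paid Sabbatical — status part-time ✓; service 556 days ≥ 45 days ✓; site Calgary ✓; age 52 ≥ 21 ✓; not eligible for Phone Allowance ✗ → not eligible.
Gym Reimbursement — status part-time ✗ (requires full-time or seasonal) → not eligible.
Childcare Subsidy — age 52 ≥ 25 ✓; site Calgary ✗ (not Omaha) → not eligible.

Mental Health Benefit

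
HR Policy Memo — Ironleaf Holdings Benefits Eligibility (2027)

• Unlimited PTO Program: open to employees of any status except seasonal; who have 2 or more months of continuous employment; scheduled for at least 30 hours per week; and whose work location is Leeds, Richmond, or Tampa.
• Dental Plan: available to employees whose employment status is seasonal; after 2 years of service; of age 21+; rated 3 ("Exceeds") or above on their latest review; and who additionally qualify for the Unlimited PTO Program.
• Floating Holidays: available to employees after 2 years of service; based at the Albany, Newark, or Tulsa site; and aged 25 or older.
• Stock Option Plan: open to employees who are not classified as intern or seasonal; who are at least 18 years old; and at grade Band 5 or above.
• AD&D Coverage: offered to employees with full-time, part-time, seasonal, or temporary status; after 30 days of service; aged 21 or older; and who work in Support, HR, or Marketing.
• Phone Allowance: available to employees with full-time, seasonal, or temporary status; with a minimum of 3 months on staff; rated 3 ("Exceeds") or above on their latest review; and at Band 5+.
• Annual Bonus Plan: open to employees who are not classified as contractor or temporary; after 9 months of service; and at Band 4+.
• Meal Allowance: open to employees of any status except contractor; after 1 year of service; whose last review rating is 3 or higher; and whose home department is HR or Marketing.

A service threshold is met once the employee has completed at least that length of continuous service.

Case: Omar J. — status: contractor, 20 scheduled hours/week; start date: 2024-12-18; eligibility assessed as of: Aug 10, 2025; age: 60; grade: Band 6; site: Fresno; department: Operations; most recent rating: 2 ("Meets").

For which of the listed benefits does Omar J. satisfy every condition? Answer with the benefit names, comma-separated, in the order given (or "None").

Service from 2024-12-18 to Aug 10, 2025: 235 days.
Unlimited PTO Program — status contractor ✓ (not excluded); service 235 days ≥ 2 months (≈60 days) ✓; 20 hrs/wk < 30 ✗ → not eligible.
Dental Plan — status contractor ✗ (requires seasonal) → not eligible.
Floating Holidays — service 235 days < 2 years (≈730 days) ✗ → not eligible.
Stock Option Plan — status contractor ✓ (not excluded); age 60 ≥ 18 ✓; grade Band 6 ≥ Band 5 ✓ → eligible.
AD&D Coverage — status contractor ✗ (requires full-time, part-time, seasonal, or temporary) → not eligible.
Phone Allowance — status contractor ✗ (requires full-time, seasonal, or temporary) → not eligible.
Annual Bonus Plan — status contractor ✗ (excluded) → not eligible.
Meal Allowance — status contractor ✗ (excluded) → not eligible.

Stock Option Plan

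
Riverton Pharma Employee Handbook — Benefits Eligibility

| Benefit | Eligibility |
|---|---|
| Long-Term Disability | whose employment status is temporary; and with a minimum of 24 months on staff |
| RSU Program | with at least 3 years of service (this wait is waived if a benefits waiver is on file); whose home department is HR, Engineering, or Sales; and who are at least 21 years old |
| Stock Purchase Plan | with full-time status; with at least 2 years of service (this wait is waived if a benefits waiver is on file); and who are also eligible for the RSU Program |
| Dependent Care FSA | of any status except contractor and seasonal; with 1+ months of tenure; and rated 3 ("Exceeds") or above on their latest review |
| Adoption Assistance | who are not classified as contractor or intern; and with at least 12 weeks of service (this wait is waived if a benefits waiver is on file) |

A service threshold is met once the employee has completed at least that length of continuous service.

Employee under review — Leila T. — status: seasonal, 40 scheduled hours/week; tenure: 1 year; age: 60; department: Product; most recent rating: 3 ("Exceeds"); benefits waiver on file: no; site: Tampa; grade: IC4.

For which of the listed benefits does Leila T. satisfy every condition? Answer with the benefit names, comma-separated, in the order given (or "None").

Adoption Assistance

Long-Term Disability — status seasonal ✗ (requires temporary) → not eligible.
RSU Program — no waiver, service 1 year < 3 years ✗ → not eligible.
Stock Purchase Plan — status seasonal ✗ (requires full-time) → not eligible.
Dependent Care FSA — status seasonal ✗ (excluded) → not eligible.
Adoption Assistance — status seasonal ✓ (not excluded); no waiver, service 1 year ≥ 12 weeks (≈84 days) ✓ → eligible.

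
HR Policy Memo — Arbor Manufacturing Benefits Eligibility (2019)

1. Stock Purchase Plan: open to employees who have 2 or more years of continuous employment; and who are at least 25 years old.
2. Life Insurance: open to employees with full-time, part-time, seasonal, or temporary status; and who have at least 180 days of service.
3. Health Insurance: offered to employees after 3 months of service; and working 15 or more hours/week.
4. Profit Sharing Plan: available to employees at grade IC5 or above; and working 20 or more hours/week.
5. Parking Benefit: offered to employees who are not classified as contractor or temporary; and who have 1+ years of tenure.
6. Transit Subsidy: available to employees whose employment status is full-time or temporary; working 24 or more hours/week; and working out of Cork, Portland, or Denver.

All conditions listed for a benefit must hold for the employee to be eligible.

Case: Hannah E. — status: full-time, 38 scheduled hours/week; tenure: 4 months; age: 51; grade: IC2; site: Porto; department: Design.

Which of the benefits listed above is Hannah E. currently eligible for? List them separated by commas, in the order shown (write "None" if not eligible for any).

Health Insurance

Stock Purchase Plan — service 4 months < 2 years (≈730 days) ✗ → not eligible.
Life Insurance — status full-time ✓; service 4 months < 180 days ✗ → not eligible.
Health Insurance — service 4 months ≥ 3 months ✓; 38 hrs/wk ≥ 15 ✓ → eligible.
Profit Sharing Plan — grade IC2 < IC5 ✗ → not eligible.
Parking Benefit — status full-time ✓ (not excluded); service 4 months < 1 year (≈365 days) ✗ → not eligible.
Transit Subsidy — status full-time ✓; 38 hrs/wk ≥ 24 ✓; site Porto ✗ (not Cork, Portland, or Denver) → not eligible.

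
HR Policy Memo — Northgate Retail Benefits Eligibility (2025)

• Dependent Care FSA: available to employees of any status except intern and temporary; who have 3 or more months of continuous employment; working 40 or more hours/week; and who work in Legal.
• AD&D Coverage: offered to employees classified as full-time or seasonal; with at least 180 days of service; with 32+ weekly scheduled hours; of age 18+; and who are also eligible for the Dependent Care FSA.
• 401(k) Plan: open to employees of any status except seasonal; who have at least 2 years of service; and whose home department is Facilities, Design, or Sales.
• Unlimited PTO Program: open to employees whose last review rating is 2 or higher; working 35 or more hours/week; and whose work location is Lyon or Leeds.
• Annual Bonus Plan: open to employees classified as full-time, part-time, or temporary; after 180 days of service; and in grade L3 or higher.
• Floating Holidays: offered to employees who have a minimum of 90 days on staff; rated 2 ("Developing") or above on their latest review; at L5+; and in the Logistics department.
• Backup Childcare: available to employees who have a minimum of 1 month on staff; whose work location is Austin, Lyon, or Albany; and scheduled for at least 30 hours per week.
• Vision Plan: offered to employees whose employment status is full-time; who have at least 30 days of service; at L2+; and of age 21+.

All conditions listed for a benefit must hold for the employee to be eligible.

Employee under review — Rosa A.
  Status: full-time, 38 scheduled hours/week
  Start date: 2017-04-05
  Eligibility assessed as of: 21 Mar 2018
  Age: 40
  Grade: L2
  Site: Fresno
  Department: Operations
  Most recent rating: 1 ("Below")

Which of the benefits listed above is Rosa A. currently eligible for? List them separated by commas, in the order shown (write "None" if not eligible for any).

Service from 2017-04-05 to 21 Mar 2018: 350 days.
Dependent Care FSA — status full-time ✓ (not excluded); service 350 days ≥ 3 months (≈90 days) ✓; 38 hrs/wk < 40 ✗ → not eligible.
AD&D Coverage — status full-time ✓; service 350 days ≥ 180 days ✓; 38 hrs/wk ≥ 32 ✓; age 40 ≥ 18 ✓; not eligible for Dependent Care FSA ✗ → not eligible.
401(k) Plan — status full-time ✓ (not excluded); service 350 days < 2 years (≈730 days) ✗ → not eligible.
Unlimited PTO Program — rating 1 < 2 ✗ → not eligible.
Annual Bonus Plan — status full-time ✓; service 350 days ≥ 180 days ✓; grade L2 < L3 ✗ → not eligible.
Floating Holidays — service 350 days ≥ 90 days ✓; rating 1 < 2 ✗ → not eligible.
Backup Childcare — service 350 days ≥ 1 month (≈30 days) ✓; site Fresno ✗ (not Austin, Lyon, or Albany) → not eligible.
Vision Plan — status full-time ✓; service 350 days ≥ 30 days ✓; grade L2 ≥ L2 ✓; age 40 ≥ 21 ✓ → eligible.

Vision Plan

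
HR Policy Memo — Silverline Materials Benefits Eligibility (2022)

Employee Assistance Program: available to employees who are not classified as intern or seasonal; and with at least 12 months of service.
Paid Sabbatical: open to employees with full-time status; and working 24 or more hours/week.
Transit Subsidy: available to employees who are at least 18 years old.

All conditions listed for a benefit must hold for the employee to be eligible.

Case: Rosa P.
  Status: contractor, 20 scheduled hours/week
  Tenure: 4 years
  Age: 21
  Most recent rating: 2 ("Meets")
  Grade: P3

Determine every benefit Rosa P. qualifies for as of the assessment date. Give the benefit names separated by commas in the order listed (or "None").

Employee Assistance Program — status contractor ✓ (not excluded); service 4 years ≥ 12 months (≈360 days) ✓ → eligible.
Paid Sabbatical — status contractor ✗ (requires full-time) → not eligible.
Transit Subsidy — age 21 ≥ 18 ✓ → eligible.

Employee Assistance Program, Transit Subsidy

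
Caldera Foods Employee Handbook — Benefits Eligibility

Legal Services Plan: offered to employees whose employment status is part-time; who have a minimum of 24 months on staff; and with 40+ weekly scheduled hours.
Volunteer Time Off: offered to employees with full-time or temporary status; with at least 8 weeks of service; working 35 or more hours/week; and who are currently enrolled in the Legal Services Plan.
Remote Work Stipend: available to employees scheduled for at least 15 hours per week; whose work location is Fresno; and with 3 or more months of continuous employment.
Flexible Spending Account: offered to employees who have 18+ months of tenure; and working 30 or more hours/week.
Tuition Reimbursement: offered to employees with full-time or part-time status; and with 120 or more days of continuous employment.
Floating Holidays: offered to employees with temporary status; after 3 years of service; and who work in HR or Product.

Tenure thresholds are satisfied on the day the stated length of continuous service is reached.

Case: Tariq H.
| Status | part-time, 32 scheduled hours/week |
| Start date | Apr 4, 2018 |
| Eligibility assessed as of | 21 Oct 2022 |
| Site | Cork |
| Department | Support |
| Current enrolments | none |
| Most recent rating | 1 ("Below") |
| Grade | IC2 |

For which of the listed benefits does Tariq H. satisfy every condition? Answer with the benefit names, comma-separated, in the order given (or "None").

Flexible Spending Account, Tuition Reimbursement

Service from Apr 4, 2018 to 21 Oct 2022: 1661 days.
Legal Services Plan — status part-time ✓; service 1661 days ≥ 24 months (≈720 days) ✓; 32 hrs/wk < 40 ✗ → not eligible.
Volunteer Time Off — status part-time ✗ (requires full-time or temporary) → not eligible.
Remote Work Stipend — 32 hrs/wk ≥ 15 ✓; site Cork ✗ (not Fresno) → not eligible.
Flexible Spending Account — service 1661 days ≥ 18 months (≈540 days) ✓; 32 hrs/wk ≥ 30 ✓ → eligible.
Tuition Reimbursement — status part-time ✓; service 1661 days ≥ 120 days ✓ → eligible.
Floating Holidays — status part-time ✗ (requires temporary) → not eligible.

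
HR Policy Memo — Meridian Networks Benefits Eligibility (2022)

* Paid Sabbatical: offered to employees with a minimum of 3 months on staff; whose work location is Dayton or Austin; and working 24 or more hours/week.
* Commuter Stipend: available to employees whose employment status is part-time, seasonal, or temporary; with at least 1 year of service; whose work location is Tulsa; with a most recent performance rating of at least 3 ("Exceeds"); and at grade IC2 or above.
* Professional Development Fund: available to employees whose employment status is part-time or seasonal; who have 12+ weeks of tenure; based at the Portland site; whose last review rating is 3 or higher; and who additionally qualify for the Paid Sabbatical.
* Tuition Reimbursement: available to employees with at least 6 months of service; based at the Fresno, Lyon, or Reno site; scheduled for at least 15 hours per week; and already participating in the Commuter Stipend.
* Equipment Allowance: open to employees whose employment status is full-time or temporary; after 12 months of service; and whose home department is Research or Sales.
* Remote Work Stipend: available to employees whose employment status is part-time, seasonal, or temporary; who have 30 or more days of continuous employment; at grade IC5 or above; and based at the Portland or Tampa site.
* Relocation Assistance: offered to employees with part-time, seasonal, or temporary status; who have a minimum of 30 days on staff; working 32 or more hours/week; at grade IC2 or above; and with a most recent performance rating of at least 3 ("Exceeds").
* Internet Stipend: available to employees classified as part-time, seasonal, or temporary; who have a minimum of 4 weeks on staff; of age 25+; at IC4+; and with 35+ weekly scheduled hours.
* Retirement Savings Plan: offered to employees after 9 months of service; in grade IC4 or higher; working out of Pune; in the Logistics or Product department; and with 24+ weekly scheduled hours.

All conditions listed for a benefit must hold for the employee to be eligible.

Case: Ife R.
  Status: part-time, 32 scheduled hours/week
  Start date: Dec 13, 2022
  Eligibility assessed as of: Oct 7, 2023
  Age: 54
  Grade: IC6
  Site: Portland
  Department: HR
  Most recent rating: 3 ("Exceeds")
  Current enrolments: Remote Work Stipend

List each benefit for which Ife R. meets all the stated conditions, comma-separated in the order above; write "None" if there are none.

Remote Work Stipend, Relocation Assistance

Service from Dec 13, 2022 to Oct 7, 2023: 298 days.
Paid Sabbatical — service 298 days ≥ 3 months (≈90 days) ✓; site Portland ✗ (not Dayton or Austin) → not eligible.
Commuter Stipend — status part-time ✓; service 298 days < 1 year (≈365 days) ✗ → not eligible.
Professional Development Fund — status part-time ✓; service 298 days ≥ 12 weeks (≈84 days) ✓; site Portland ✓; rating 3 ≥ 3 ✓; not eligible for Paid Sabbatical ✗ → not eligible.
Tuition Reimbursement — service 298 days ≥ 6 months (≈180 days) ✓; site Portland ✗ (not Fresno, Lyon, or Reno) → not eligible.
Equipment Allowance — status part-time ✗ (requires full-time or temporary) → not eligible.
Remote Work Stipend — status part-time ✓; service 298 days ≥ 30 days ✓; grade IC6 ≥ IC5 ✓; site Portland ✓ → eligible.
Relocation Assistance — status part-time ✓; service 298 days ≥ 30 days ✓; 32 hrs/wk ≥ 32 ✓; grade IC6 ≥ IC2 ✓; rating 3 ≥ 3 ✓ → eligible.
Internet Stipend — status part-time ✓; service 298 days ≥ 4 weeks (≈28 days) ✓; age 54 ≥ 25 ✓; grade IC6 ≥ IC4 ✓; 32 hrs/wk < 35 ✗ → not eligible.
Retirement Savings Plan — service 298 days ≥ 9 months (≈270 days) ✓; grade IC6 ≥ IC4 ✓; site Portland ✗ (not Pune) → not eligible.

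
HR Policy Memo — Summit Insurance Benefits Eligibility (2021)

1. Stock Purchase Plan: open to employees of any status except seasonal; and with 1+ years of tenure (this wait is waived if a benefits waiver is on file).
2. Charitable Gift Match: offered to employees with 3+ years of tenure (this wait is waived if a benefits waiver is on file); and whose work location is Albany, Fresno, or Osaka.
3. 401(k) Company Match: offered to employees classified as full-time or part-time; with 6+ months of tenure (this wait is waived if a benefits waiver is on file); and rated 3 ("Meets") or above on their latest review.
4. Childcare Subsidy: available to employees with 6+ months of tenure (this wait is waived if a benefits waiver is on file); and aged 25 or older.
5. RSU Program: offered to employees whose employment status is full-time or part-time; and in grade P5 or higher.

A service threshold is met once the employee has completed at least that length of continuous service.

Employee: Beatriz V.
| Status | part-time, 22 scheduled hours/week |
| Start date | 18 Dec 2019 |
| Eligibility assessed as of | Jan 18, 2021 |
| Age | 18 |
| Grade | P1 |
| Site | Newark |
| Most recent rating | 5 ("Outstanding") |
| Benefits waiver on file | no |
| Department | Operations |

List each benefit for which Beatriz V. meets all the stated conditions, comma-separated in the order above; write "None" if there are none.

Stock Purchase Plan, 401(k) Company Match

Service from 18 Dec 2019 to Jan 18, 2021: 397 days.
Stock Purchase Plan — status part-time ✓ (not excluded); no waiver, service 397 days ≥ 1 year (≈365 days) ✓ → eligible.
Charitable Gift Match — no waiver, service 397 days < 3 years (≈1095 days) ✗ → not eligible.
401(k) Company Match — status part-time ✓; no waiver, service 397 days ≥ 6 months (≈180 days) ✓; rating 5 ≥ 3 ✓ → eligible.
Childcare Subsidy — no waiver, service 397 days ≥ 6 months (≈180 days) ✓; age 18 < 25 ✗ → not eligible.
RSU Program — status part-time ✓; grade P1 < P5 ✗ → not eligible.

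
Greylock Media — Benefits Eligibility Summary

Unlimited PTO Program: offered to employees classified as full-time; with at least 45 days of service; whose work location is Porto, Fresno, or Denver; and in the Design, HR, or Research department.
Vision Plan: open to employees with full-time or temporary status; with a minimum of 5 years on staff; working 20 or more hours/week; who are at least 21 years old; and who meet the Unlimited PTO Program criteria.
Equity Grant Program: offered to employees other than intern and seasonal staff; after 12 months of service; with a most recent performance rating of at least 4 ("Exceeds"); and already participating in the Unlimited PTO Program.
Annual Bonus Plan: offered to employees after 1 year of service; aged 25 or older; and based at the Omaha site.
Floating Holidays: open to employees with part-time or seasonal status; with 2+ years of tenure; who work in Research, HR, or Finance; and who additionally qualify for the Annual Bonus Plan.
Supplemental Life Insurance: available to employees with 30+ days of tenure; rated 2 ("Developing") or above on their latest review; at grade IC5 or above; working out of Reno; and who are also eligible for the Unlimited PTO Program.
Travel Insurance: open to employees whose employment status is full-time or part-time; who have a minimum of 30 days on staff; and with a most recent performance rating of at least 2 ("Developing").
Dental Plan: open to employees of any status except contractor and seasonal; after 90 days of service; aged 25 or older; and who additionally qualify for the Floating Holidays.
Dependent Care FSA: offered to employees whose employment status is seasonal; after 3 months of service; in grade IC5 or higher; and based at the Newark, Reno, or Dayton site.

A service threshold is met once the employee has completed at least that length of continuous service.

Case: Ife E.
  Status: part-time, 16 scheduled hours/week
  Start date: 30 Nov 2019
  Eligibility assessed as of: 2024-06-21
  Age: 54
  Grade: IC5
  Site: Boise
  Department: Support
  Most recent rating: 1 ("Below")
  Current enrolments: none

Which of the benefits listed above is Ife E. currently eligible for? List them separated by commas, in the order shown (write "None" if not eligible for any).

Service from 30 Nov 2019 to 2024-06-21: 1665 days.
Unlimited PTO Program — status part-time ✗ (requires full-time) → not eligible.
Vision Plan — status part-time ✗ (requires full-time or temporary) → not eligible.
Equity Grant Program — status part-time ✓ (not excluded); service 1665 days ≥ 12 months (≈360 days) ✓; rating 1 < 4 ✗ → not eligible.
Annual Bonus Plan — service 1665 days ≥ 1 year (≈365 days) ✓; age 54 ≥ 25 ✓; site Boise ✗ (not Omaha) → not eligible.
Floating Holidays — status part-time ✓; service 1665 days ≥ 2 years (≈730 days) ✓; dept Support ✗ → not eligible.
Supplemental Life Insurance — service 1665 days ≥ 30 days ✓; rating 1 < 2 ✗ → not eligible.
Travel Insurance — status part-time ✓; service 1665 days ≥ 30 days ✓; rating 1 < 2 ✗ → not eligible.
Dental Plan — status part-time ✓ (not excluded); service 1665 days ≥ 90 days ✓; age 54 ≥ 25 ✓; not eligible for Floating Holidays ✗ → not eligible.
Dependent Care FSA — status part-time ✗ (requires seasonal) → not eligible.

None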